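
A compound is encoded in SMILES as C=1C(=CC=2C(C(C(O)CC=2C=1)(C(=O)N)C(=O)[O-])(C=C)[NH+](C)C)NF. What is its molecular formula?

C16H20FN3O4

Heavy atoms from the SMILES: 16 C, 1 F, 3 N, 4 O.
Implicit hydrogens by atom environment:
  4 × C: no H
  3 × C (aromatic): 1 H each → 3
  3 × C (aromatic): no H
  2 × C: 3 H each → 6
  2 × C: 2 H each → 4
  2 × C: 1 H each → 2
  2 × O: no H
  1 × F: no H
  1 × N: 2 H
  1 × N (charge +1): 1 H
  1 × N: 1 H
  1 × O: 1 H
  1 × O (charge -1): no H
  Total hydrogens = 20.
Molecular formula: C16H20FN3O4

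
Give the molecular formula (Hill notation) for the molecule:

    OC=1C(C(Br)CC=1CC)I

C7H10BrIO

Heavy atoms from the SMILES: 1 Br, 7 C, 1 I, 1 O.
Implicit hydrogens by atom environment:
  2 × C: 2 H each → 4
  2 × C: 1 H each → 2
  2 × C: no H
  1 × Br: no H
  1 × C: 3 H
  1 × I: no H
  1 × O: 1 H
  Total hydrogens = 10.
Molecular formula: C7H10BrIO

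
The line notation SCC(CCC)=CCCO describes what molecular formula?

Heavy atoms from the SMILES: 8 C, 1 O, 1 S.
Implicit hydrogens by atom environment:
  5 × C: 2 H each → 10
  1 × C: 3 H
  1 × C: 1 H
  1 × C: no H
  1 × O: 1 H
  1 × S: 1 H
  Total hydrogens = 16.
Molecular formula: C8H16OS

C8H16OS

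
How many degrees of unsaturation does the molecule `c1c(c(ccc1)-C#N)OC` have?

Molecular formula from the SMILES: C8H7NO.
DoU = (2C + 2 + N − H − X)/2 = (2·8 + 2 + 1 − 7 − 0)/2 = 12/2 = 6.
(Structurally: 1 ring(s) + 5 π bond(s) = 6.)

6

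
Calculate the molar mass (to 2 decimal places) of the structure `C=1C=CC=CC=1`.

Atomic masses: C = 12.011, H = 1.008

Molecular formula: C6H6.
M = 6×12.011 + 6×1.008 = 78.11 g/mol.

78.11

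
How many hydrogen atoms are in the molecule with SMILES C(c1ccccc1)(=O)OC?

8

Hydrogens are implicit in SMILES; fill each atom to its normal valence:
  5 × C (aromatic): 1 H each → 5
  2 × O: no H
  1 × C: 3 H
  1 × C (aromatic): no H
  1 × C: no H
  Total hydrogens = 8.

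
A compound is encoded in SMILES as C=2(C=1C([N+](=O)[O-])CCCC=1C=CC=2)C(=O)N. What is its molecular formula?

C11H12N2O3

Heavy atoms from the SMILES: 11 C, 2 N, 3 O.
Implicit hydrogens by atom environment:
  3 × C: 2 H each → 6
  3 × C (aromatic): 1 H each → 3
  3 × C (aromatic): no H
  2 × O: no H
  1 × C: 1 H
  1 × C: no H
  1 × N: 2 H
  1 × N (charge +1): no H
  1 × O (charge -1): no H
  Total hydrogens = 12.
Molecular formula: C11H12N2O3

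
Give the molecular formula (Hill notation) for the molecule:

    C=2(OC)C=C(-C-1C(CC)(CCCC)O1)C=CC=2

Heavy atoms from the SMILES: 15 C, 2 O.
Implicit hydrogens by atom environment:
  4 × C: 2 H each → 8
  4 × C (aromatic): 1 H each → 4
  3 × C: 3 H each → 9
  2 × C (aromatic): no H
  2 × O: no H
  1 × C: 1 H
  1 × C: no H
  Total hydrogens = 22.
Molecular formula: C15H22O2

C15H22O2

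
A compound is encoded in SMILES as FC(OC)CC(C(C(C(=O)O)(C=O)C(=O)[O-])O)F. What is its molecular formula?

C9H11F2O7-

Heavy atoms from the SMILES: 9 C, 2 F, 7 O.
Implicit hydrogens by atom environment:
  4 × C: 1 H each → 4
  4 × O: no H
  3 × C: no H
  2 × F: no H
  2 × O: 1 H each → 2
  1 × C: 3 H
  1 × C: 2 H
  1 × O (charge -1): no H
  Total hydrogens = 11.
Net charge -1.
Molecular formula: C9H11F2O7-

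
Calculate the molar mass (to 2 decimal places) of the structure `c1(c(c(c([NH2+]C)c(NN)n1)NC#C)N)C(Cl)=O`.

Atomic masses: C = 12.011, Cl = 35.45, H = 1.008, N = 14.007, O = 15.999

255.69

Molecular formula: C9H12ClN6O+.
M = 9×12.011 + 1×35.45 + 12×1.008 + 6×14.007 + 1×15.999 = 255.69 g/mol.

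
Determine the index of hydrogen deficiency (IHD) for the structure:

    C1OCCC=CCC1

2

Molecular formula from the SMILES: C7H12O.
DoU = (2C + 2 + N − H − X)/2 = (2·7 + 2 + 0 − 12 − 0)/2 = 4/2 = 2.
(Structurally: 1 ring(s) + 1 π bond(s) = 2.)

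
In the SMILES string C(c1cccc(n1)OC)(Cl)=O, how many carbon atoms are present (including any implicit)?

The symbol for carbon appears 7 times in the SMILES. Lowercase c denotes aromatic carbon and counts toward C.

7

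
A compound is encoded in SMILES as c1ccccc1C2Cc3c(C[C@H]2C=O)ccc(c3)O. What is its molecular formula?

Heavy atoms from the SMILES: 17 C, 2 O.
Implicit hydrogens by atom environment:
  8 × C (aromatic): 1 H each → 8
  4 × C (aromatic): no H
  3 × C: 1 H each → 3
  2 × C: 2 H each → 4
  1 × O: 1 H
  1 × O: no H
  Total hydrogens = 16.
Molecular formula: C17H16O2

C17H16O2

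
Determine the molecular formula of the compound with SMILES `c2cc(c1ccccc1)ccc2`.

C12H10

Heavy atoms from the SMILES: 12 C.
Implicit hydrogens by atom environment:
  10 × C (aromatic): 1 H each → 10
  2 × C (aromatic): no H
  Total hydrogens = 10.
Molecular formula: C12H10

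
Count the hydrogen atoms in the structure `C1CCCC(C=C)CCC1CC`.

22

Hydrogens are implicit in SMILES; fill each atom to its normal valence:
  8 × C: 2 H each → 16
  3 × C: 1 H each → 3
  1 × C: 3 H
  Total hydrogens = 22.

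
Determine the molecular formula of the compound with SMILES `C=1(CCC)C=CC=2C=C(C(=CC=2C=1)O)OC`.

C14H16O2

Heavy atoms from the SMILES: 14 C, 2 O.
Implicit hydrogens by atom environment:
  5 × C (aromatic): 1 H each → 5
  5 × C (aromatic): no H
  2 × C: 3 H each → 6
  2 × C: 2 H each → 4
  1 × O: 1 H
  1 × O: no H
  Total hydrogens = 16.
Molecular formula: C14H16O2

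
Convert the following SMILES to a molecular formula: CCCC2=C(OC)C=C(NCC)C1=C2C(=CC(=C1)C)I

C17H22INO

Heavy atoms from the SMILES: 17 C, 1 I, 1 N, 1 O.
Implicit hydrogens by atom environment:
  7 × C (aromatic): no H
  4 × C: 3 H each → 12
  3 × C: 2 H each → 6
  3 × C (aromatic): 1 H each → 3
  1 × I: no H
  1 × N: 1 H
  1 × O: no H
  Total hydrogens = 22.
Molecular formula: C17H22INO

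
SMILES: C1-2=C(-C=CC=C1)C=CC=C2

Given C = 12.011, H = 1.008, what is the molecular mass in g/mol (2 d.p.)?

128.17

Molecular formula: C10H8.
M = 10×12.011 + 8×1.008 = 128.17 g/mol.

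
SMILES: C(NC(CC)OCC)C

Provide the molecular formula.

C7H17NO

Heavy atoms from the SMILES: 7 C, 1 N, 1 O.
Implicit hydrogens by atom environment:
  3 × C: 3 H each → 9
  3 × C: 2 H each → 6
  1 × C: 1 H
  1 × N: 1 H
  1 × O: no H
  Total hydrogens = 17.
Molecular formula: C7H17NO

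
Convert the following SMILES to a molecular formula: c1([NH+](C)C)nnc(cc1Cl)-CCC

Heavy atoms from the SMILES: 9 C, 1 Cl, 3 N.
Implicit hydrogens by atom environment:
  3 × C: 3 H each → 9
  3 × C (aromatic): no H
  2 × C: 2 H each → 4
  2 × N (aromatic): no H
  1 × C (aromatic): 1 H
  1 × Cl: no H
  1 × N (charge +1): 1 H
  Total hydrogens = 15.
Net charge +1.
Molecular formula: C9H15ClN3+

C9H15ClN3+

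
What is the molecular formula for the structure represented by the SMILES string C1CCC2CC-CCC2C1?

Heavy atoms from the SMILES: 10 C.
Implicit hydrogens by atom environment:
  8 × C: 2 H each → 16
  2 × C: 1 H each → 2
  Total hydrogens = 18.
Molecular formula: C10H18

C10H18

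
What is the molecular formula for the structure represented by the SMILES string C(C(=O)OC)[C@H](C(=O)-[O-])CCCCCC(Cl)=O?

Heavy atoms from the SMILES: 11 C, 1 Cl, 5 O.
Implicit hydrogens by atom environment:
  6 × C: 2 H each → 12
  4 × O: no H
  3 × C: no H
  1 × C: 3 H
  1 × C: 1 H
  1 × Cl: no H
  1 × O (charge -1): no H
  Total hydrogens = 16.
Net charge -1.
Molecular formula: C11H16ClO5-

C11H16ClO5-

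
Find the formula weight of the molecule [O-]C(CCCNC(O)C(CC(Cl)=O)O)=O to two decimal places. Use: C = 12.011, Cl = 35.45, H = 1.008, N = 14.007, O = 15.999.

238.64

Molecular formula: C8H13ClNO5-.
M = 8×12.011 + 1×35.45 + 13×1.008 + 1×14.007 + 5×15.999 = 238.64 g/mol.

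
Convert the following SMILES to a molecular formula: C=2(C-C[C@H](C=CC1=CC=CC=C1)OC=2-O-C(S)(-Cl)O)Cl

Heavy atoms from the SMILES: 14 C, 2 Cl, 3 O, 1 S.
Implicit hydrogens by atom environment:
  5 × C (aromatic): 1 H each → 5
  3 × C: 1 H each → 3
  3 × C: no H
  2 × C: 2 H each → 4
  2 × Cl: no H
  2 × O: no H
  1 × C (aromatic): no H
  1 × O: 1 H
  1 × S: 1 H
  Total hydrogens = 14.
Molecular formula: C14H14Cl2O3S

C14H14Cl2O3S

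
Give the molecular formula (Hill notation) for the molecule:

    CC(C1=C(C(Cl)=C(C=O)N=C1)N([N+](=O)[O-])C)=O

Heavy atoms from the SMILES: 9 C, 1 Cl, 3 N, 4 O.
Implicit hydrogens by atom environment:
  4 × C (aromatic): no H
  3 × O: no H
  2 × C: 3 H each → 6
  1 × C (aromatic): 1 H
  1 × C: 1 H
  1 × C: no H
  1 × Cl: no H
  1 × N (aromatic): no H
  1 × N: no H
  1 × N (charge +1): no H
  1 × O (charge -1): no H
  Total hydrogens = 8.
Molecular formula: C9H8ClN3O4

C9H8ClN3O4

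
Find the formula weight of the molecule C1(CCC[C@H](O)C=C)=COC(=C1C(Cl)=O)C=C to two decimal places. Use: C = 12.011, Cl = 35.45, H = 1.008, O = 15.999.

Molecular formula: C13H15ClO3.
M = 13×12.011 + 1×35.45 + 15×1.008 + 3×15.999 = 254.71 g/mol.

254.71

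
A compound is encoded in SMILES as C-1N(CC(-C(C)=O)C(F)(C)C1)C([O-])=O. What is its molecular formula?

C9H13FNO3-

Heavy atoms from the SMILES: 9 C, 1 F, 1 N, 3 O.
Implicit hydrogens by atom environment:
  3 × C: 2 H each → 6
  3 × C: no H
  2 × C: 3 H each → 6
  2 × O: no H
  1 × C: 1 H
  1 × F: no H
  1 × N: no H
  1 × O (charge -1): no H
  Total hydrogens = 13.
Net charge -1.
Molecular formula: C9H13FNO3-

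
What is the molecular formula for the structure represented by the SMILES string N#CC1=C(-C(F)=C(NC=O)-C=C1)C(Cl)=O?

C9H4ClFN2O2

Heavy atoms from the SMILES: 9 C, 1 Cl, 1 F, 2 N, 2 O.
Implicit hydrogens by atom environment:
  4 × C (aromatic): no H
  2 × C (aromatic): 1 H each → 2
  2 × C: no H
  2 × O: no H
  1 × C: 1 H
  1 × Cl: no H
  1 × F: no H
  1 × N: 1 H
  1 × N: no H
  Total hydrogens = 4.
Molecular formula: C9H4ClFN2O2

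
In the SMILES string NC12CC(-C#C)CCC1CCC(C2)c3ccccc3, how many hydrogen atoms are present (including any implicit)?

Hydrogens are implicit in SMILES; fill each atom to its normal valence:
  6 × C: 2 H each → 12
  5 × C (aromatic): 1 H each → 5
  4 × C: 1 H each → 4
  2 × C: no H
  1 × C (aromatic): no H
  1 × N: 2 H
  Total hydrogens = 23.

23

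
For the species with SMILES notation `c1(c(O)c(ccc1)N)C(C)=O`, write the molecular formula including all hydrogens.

Heavy atoms from the SMILES: 8 C, 1 N, 2 O.
Implicit hydrogens by atom environment:
  3 × C (aromatic): 1 H each → 3
  3 × C (aromatic): no H
  1 × C: 3 H
  1 × C: no H
  1 × N: 2 H
  1 × O: 1 H
  1 × O: no H
  Total hydrogens = 9.
Molecular formula: C8H9NO2

C8H9NO2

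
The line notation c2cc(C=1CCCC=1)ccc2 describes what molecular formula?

Heavy atoms from the SMILES: 11 C.
Implicit hydrogens by atom environment:
  5 × C (aromatic): 1 H each → 5
  3 × C: 2 H each → 6
  1 × C: 1 H
  1 × C: no H
  1 × C (aromatic): no H
  Total hydrogens = 12.
Molecular formula: C11H12

C11H12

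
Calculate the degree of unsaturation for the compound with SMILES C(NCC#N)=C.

Molecular formula from the SMILES: C4H6N2.
DoU = (2C + 2 + N − H − X)/2 = (2·4 + 2 + 2 − 6 − 0)/2 = 6/2 = 3.
(Structurally: 0 ring(s) + 3 π bond(s) = 3.)

3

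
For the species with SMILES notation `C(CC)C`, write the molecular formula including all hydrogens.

Heavy atoms from the SMILES: 4 C.
Implicit hydrogens by atom environment:
  2 × C: 3 H each → 6
  2 × C: 2 H each → 4
  Total hydrogens = 10.
Molecular formula: C4H10

C4H10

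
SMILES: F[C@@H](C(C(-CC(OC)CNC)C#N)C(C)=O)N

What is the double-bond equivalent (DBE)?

3

Molecular formula from the SMILES: C11H20FN3O2.
DoU = (2C + 2 + N − H − X)/2 = (2·11 + 2 + 3 − 20 − 1)/2 = 6/2 = 3.
(Structurally: 0 ring(s) + 3 π bond(s) = 3.)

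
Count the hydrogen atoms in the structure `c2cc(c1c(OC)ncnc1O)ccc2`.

10

Hydrogens are implicit in SMILES; fill each atom to its normal valence:
  6 × C (aromatic): 1 H each → 6
  4 × C (aromatic): no H
  2 × N (aromatic): no H
  1 × C: 3 H
  1 × O: 1 H
  1 × O: no H
  Total hydrogens = 10.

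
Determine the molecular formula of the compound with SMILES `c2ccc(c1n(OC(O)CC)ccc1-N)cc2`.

Heavy atoms from the SMILES: 13 C, 2 N, 2 O.
Implicit hydrogens by atom environment:
  7 × C (aromatic): 1 H each → 7
  3 × C (aromatic): no H
  1 × C: 3 H
  1 × C: 2 H
  1 × C: 1 H
  1 × N: 2 H
  1 × N (aromatic): no H
  1 × O: 1 H
  1 × O: no H
  Total hydrogens = 16.
Molecular formula: C13H16N2O2

C13H16N2O2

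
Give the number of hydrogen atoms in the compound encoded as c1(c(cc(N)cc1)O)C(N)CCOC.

16

Hydrogens are implicit in SMILES; fill each atom to its normal valence:
  3 × C (aromatic): 1 H each → 3
  3 × C (aromatic): no H
  2 × C: 2 H each → 4
  2 × N: 2 H each → 4
  1 × C: 3 H
  1 × C: 1 H
  1 × O: 1 H
  1 × O: no H
  Total hydrogens = 16.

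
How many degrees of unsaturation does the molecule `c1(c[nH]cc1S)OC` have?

Molecular formula from the SMILES: C5H7NOS.
DoU = (2C + 2 + N − H − X)/2 = (2·5 + 2 + 1 − 7 − 0)/2 = 6/2 = 3.
(Structurally: 1 ring(s) + 2 π bond(s) = 3.)

3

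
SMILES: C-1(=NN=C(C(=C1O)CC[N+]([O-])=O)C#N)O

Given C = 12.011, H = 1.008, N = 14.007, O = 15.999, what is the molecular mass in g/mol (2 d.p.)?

Molecular formula: C7H6N4O4.
M = 7×12.011 + 6×1.008 + 4×14.007 + 4×15.999 = 210.15 g/mol.

210.15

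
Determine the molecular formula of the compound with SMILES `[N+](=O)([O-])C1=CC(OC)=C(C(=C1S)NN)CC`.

C9H13N3O3S

Heavy atoms from the SMILES: 9 C, 3 N, 3 O, 1 S.
Implicit hydrogens by atom environment:
  5 × C (aromatic): no H
  2 × C: 3 H each → 6
  2 × O: no H
  1 × C: 2 H
  1 × C (aromatic): 1 H
  1 × N: 2 H
  1 × N: 1 H
  1 × N (charge +1): no H
  1 × O (charge -1): no H
  1 × S: 1 H
  Total hydrogens = 13.
Molecular formula: C9H13N3O3S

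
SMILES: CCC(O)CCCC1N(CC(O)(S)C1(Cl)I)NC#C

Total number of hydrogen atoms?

20

Hydrogens are implicit in SMILES; fill each atom to its normal valence:
  5 × C: 2 H each → 10
  3 × C: 1 H each → 3
  3 × C: no H
  2 × O: 1 H each → 2
  1 × C: 3 H
  1 × Cl: no H
  1 × I: no H
  1 × N: 1 H
  1 × N: no H
  1 × S: 1 H
  Total hydrogens = 20.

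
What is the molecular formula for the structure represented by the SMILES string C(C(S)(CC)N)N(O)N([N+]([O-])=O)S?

Heavy atoms from the SMILES: 4 C, 4 N, 3 O, 2 S.
Implicit hydrogens by atom environment:
  2 × C: 2 H each → 4
  2 × N: no H
  2 × S: 1 H each → 2
  1 × C: 3 H
  1 × C: no H
  1 × N: 2 H
  1 × N (charge +1): no H
  1 × O: 1 H
  1 × O: no H
  1 × O (charge -1): no H
  Total hydrogens = 12.
Molecular formula: C4H12N4O3S2

C4H12N4O3S2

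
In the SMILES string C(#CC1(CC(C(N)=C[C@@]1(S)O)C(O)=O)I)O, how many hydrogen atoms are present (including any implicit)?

Hydrogens are implicit in SMILES; fill each atom to its normal valence:
  6 × C: no H
  3 × O: 1 H each → 3
  2 × C: 1 H each → 2
  1 × C: 2 H
  1 × I: no H
  1 × N: 2 H
  1 × O: no H
  1 × S: 1 H
  Total hydrogens = 10.

10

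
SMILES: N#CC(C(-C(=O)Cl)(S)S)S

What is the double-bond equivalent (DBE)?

3

Molecular formula from the SMILES: C4H4ClNOS3.
DoU = (2C + 2 + N − H − X)/2 = (2·4 + 2 + 1 − 4 − 1)/2 = 6/2 = 3.
(Structurally: 0 ring(s) + 3 π bond(s) = 3.)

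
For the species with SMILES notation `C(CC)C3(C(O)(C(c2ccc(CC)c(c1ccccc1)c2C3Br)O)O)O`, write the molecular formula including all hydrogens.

C21H25BrO4

Heavy atoms from the SMILES: 1 Br, 21 C, 4 O.
Implicit hydrogens by atom environment:
  7 × C (aromatic): 1 H each → 7
  5 × C (aromatic): no H
  4 × O: 1 H each → 4
  3 × C: 2 H each → 6
  2 × C: 3 H each → 6
  2 × C: 1 H each → 2
  2 × C: no H
  1 × Br: no H
  Total hydrogens = 25.
Molecular formula: C21H25BrO4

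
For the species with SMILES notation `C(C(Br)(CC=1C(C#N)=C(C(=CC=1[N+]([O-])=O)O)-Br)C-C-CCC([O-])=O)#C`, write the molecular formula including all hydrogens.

Heavy atoms from the SMILES: 2 Br, 16 C, 2 N, 5 O.
Implicit hydrogens by atom environment:
  5 × C: 2 H each → 10
  5 × C (aromatic): no H
  4 × C: no H
  2 × Br: no H
  2 × O: no H
  2 × O (charge -1): no H
  1 × C (aromatic): 1 H
  1 × C: 1 H
  1 × N: no H
  1 × N (charge +1): no H
  1 × O: 1 H
  Total hydrogens = 13.
Net charge -1.
Molecular formula: C16H13Br2N2O5-

C16H13Br2N2O5-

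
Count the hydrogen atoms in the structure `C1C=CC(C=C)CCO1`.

Hydrogens are implicit in SMILES; fill each atom to its normal valence:
  4 × C: 2 H each → 8
  4 × C: 1 H each → 4
  1 × O: no H
  Total hydrogens = 12.

12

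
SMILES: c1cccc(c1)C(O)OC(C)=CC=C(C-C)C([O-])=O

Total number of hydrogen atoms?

Hydrogens are implicit in SMILES; fill each atom to its normal valence:
  5 × C (aromatic): 1 H each → 5
  3 × C: 1 H each → 3
  3 × C: no H
  2 × C: 3 H each → 6
  2 × O: no H
  1 × C: 2 H
  1 × C (aromatic): no H
  1 × O: 1 H
  1 × O (charge -1): no H
  Total hydrogens = 17.

17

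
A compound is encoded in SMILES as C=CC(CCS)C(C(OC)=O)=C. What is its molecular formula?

C9H14O2S

Heavy atoms from the SMILES: 9 C, 2 O, 1 S.
Implicit hydrogens by atom environment:
  4 × C: 2 H each → 8
  2 × C: 1 H each → 2
  2 × C: no H
  2 × O: no H
  1 × C: 3 H
  1 × S: 1 H
  Total hydrogens = 14.
Molecular formula: C9H14O2S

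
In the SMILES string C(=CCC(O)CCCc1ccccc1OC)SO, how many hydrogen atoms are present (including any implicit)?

Hydrogens are implicit in SMILES; fill each atom to its normal valence:
  4 × C: 2 H each → 8
  4 × C (aromatic): 1 H each → 4
  3 × C: 1 H each → 3
  2 × C (aromatic): no H
  2 × O: 1 H each → 2
  1 × C: 3 H
  1 × O: no H
  1 × S: no H
  Total hydrogens = 20.

20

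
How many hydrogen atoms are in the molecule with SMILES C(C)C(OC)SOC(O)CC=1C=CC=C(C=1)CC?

Hydrogens are implicit in SMILES; fill each atom to its normal valence:
  4 × C (aromatic): 1 H each → 4
  3 × C: 3 H each → 9
  3 × C: 2 H each → 6
  2 × C: 1 H each → 2
  2 × C (aromatic): no H
  2 × O: no H
  1 × O: 1 H
  1 × S: no H
  Total hydrogens = 22.

22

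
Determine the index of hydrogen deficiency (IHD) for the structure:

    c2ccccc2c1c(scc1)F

Molecular formula from the SMILES: C10H7FS.
DoU = (2C + 2 + N − H − X)/2 = (2·10 + 2 + 0 − 7 − 1)/2 = 14/2 = 7.
(Structurally: 2 ring(s) + 5 π bond(s) = 7.)

7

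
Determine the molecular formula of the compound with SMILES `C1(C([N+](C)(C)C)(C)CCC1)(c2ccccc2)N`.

Heavy atoms from the SMILES: 15 C, 2 N.
Implicit hydrogens by atom environment:
  5 × C (aromatic): 1 H each → 5
  4 × C: 3 H each → 12
  3 × C: 2 H each → 6
  2 × C: no H
  1 × C (aromatic): no H
  1 × N: 2 H
  1 × N (charge +1): no H
  Total hydrogens = 25.
Net charge +1.
Molecular formula: C15H25N2+

C15H25N2+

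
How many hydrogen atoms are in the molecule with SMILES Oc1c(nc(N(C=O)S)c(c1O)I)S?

5

Hydrogens are implicit in SMILES; fill each atom to its normal valence:
  5 × C (aromatic): no H
  2 × O: 1 H each → 2
  2 × S: 1 H each → 2
  1 × C: 1 H
  1 × I: no H
  1 × N (aromatic): no H
  1 × N: no H
  1 × O: no H
  Total hydrogens = 5.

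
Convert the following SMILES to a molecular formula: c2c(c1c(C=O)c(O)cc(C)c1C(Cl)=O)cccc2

C15H11ClO3

Heavy atoms from the SMILES: 15 C, 1 Cl, 3 O.
Implicit hydrogens by atom environment:
  6 × C (aromatic): 1 H each → 6
  6 × C (aromatic): no H
  2 × O: no H
  1 × C: 3 H
  1 × C: 1 H
  1 × C: no H
  1 × Cl: no H
  1 × O: 1 H
  Total hydrogens = 11.
Molecular formula: C15H11ClO3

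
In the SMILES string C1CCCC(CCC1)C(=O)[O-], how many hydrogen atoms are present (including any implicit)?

15

Hydrogens are implicit in SMILES; fill each atom to its normal valence:
  7 × C: 2 H each → 14
  1 × C: 1 H
  1 × C: no H
  1 × O: no H
  1 × O (charge -1): no H
  Total hydrogens = 15.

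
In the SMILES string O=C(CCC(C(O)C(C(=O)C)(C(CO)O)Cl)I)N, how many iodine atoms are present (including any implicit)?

1

The symbol for iodine appears 1 time in the SMILES.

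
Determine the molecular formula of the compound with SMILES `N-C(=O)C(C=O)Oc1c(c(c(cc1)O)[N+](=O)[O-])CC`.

C11H12N2O6

Heavy atoms from the SMILES: 11 C, 2 N, 6 O.
Implicit hydrogens by atom environment:
  4 × C (aromatic): no H
  4 × O: no H
  2 × C (aromatic): 1 H each → 2
  2 × C: 1 H each → 2
  1 × C: 3 H
  1 × C: 2 H
  1 × C: no H
  1 × N: 2 H
  1 × N (charge +1): no H
  1 × O: 1 H
  1 × O (charge -1): no H
  Total hydrogens = 12.
Molecular formula: C11H12N2O6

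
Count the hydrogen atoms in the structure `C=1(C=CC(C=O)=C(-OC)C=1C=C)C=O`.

10

Hydrogens are implicit in SMILES; fill each atom to its normal valence:
  4 × C (aromatic): no H
  3 × C: 1 H each → 3
  3 × O: no H
  2 × C (aromatic): 1 H each → 2
  1 × C: 3 H
  1 × C: 2 H
  Total hydrogens = 10.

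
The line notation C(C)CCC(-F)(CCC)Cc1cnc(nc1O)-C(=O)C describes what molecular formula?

Heavy atoms from the SMILES: 15 C, 1 F, 2 N, 2 O.
Implicit hydrogens by atom environment:
  6 × C: 2 H each → 12
  3 × C: 3 H each → 9
  3 × C (aromatic): no H
  2 × C: no H
  2 × N (aromatic): no H
  1 × C (aromatic): 1 H
  1 × F: no H
  1 × O: 1 H
  1 × O: no H
  Total hydrogens = 23.
Molecular formula: C15H23FN2O2

C15H23FN2O2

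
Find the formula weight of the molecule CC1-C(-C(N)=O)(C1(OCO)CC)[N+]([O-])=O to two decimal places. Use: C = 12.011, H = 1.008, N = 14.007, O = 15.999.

218.21

Molecular formula: C8H14N2O5.
M = 8×12.011 + 14×1.008 + 2×14.007 + 5×15.999 = 218.21 g/mol.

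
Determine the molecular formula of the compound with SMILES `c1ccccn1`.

Heavy atoms from the SMILES: 5 C, 1 N.
Implicit hydrogens by atom environment:
  5 × C (aromatic): 1 H each → 5
  1 × N (aromatic): no H
  Total hydrogens = 5.
Molecular formula: C5H5N

C5H5N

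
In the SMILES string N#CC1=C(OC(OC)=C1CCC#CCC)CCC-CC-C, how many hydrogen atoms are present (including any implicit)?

Hydrogens are implicit in SMILES; fill each atom to its normal valence:
  8 × C: 2 H each → 16
  4 × C (aromatic): no H
  3 × C: 3 H each → 9
  3 × C: no H
  1 × N: no H
  1 × O (aromatic): no H
  1 × O: no H
  Total hydrogens = 25.

25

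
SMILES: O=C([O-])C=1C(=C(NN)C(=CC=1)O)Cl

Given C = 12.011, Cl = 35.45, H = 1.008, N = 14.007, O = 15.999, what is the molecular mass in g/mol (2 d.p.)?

Molecular formula: C7H6ClN2O3-.
M = 7×12.011 + 1×35.45 + 6×1.008 + 2×14.007 + 3×15.999 = 201.59 g/mol.

201.59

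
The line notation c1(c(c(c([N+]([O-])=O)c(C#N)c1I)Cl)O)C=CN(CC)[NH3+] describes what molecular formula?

Heavy atoms from the SMILES: 11 C, 1 Cl, 1 I, 4 N, 3 O.
Implicit hydrogens by atom environment:
  6 × C (aromatic): no H
  2 × C: 1 H each → 2
  2 × N: no H
  1 × C: 3 H
  1 × C: 2 H
  1 × C: no H
  1 × Cl: no H
  1 × I: no H
  1 × N (charge +1): 3 H
  1 × N (charge +1): no H
  1 × O: 1 H
  1 × O: no H
  1 × O (charge -1): no H
  Total hydrogens = 11.
Net charge +1.
Molecular formula: C11H11ClIN4O3+

C11H11ClIN4O3+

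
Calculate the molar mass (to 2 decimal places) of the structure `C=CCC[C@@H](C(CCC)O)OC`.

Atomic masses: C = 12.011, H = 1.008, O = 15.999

Molecular formula: C10H20O2.
M = 10×12.011 + 20×1.008 + 2×15.999 = 172.27 g/mol.

172.27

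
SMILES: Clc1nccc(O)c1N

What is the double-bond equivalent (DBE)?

Molecular formula from the SMILES: C5H5ClN2O.
DoU = (2C + 2 + N − H − X)/2 = (2·5 + 2 + 2 − 5 − 1)/2 = 8/2 = 4.
(Structurally: 1 ring(s) + 3 π bond(s) = 4.)

4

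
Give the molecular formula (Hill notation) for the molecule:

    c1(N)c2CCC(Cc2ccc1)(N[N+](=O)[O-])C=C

C12H15N3O2

Heavy atoms from the SMILES: 12 C, 3 N, 2 O.
Implicit hydrogens by atom environment:
  4 × C: 2 H each → 8
  3 × C (aromatic): 1 H each → 3
  3 × C (aromatic): no H
  1 × C: 1 H
  1 × C: no H
  1 × N: 2 H
  1 × N: 1 H
  1 × N (charge +1): no H
  1 × O: no H
  1 × O (charge -1): no H
  Total hydrogens = 15.
Molecular formula: C12H15N3O2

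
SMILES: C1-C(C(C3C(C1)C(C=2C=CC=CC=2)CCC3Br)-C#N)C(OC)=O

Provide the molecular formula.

Heavy atoms from the SMILES: 1 Br, 19 C, 1 N, 2 O.
Implicit hydrogens by atom environment:
  6 × C: 1 H each → 6
  5 × C (aromatic): 1 H each → 5
  4 × C: 2 H each → 8
  2 × C: no H
  2 × O: no H
  1 × Br: no H
  1 × C: 3 H
  1 × C (aromatic): no H
  1 × N: no H
  Total hydrogens = 22.
Molecular formula: C19H22BrNO2

C19H22BrNO2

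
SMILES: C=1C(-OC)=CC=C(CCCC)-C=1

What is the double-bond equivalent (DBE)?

Molecular formula from the SMILES: C11H16O.
DoU = (2C + 2 + N − H − X)/2 = (2·11 + 2 + 0 − 16 − 0)/2 = 8/2 = 4.
(Structurally: 1 ring(s) + 3 π bond(s) = 4.)

4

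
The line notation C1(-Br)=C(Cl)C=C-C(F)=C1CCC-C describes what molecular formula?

Heavy atoms from the SMILES: 1 Br, 10 C, 1 Cl, 1 F.
Implicit hydrogens by atom environment:
  4 × C (aromatic): no H
  3 × C: 2 H each → 6
  2 × C (aromatic): 1 H each → 2
  1 × Br: no H
  1 × C: 3 H
  1 × Cl: no H
  1 × F: no H
  Total hydrogens = 11.
Molecular formula: C10H11BrClF

C10H11BrClF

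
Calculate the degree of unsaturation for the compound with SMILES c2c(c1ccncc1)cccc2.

8

Molecular formula from the SMILES: C11H9N.
DoU = (2C + 2 + N − H − X)/2 = (2·11 + 2 + 1 − 9 − 0)/2 = 16/2 = 8.
(Structurally: 2 ring(s) + 6 π bond(s) = 8.)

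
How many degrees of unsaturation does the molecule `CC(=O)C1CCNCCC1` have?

2

Molecular formula from the SMILES: C8H15NO.
DoU = (2C + 2 + N − H − X)/2 = (2·8 + 2 + 1 − 15 − 0)/2 = 4/2 = 2.
(Structurally: 1 ring(s) + 1 π bond(s) = 2.)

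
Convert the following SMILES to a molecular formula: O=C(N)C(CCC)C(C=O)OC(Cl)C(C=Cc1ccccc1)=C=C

C19H22ClNO3

Heavy atoms from the SMILES: 19 C, 1 Cl, 1 N, 3 O.
Implicit hydrogens by atom environment:
  6 × C: 1 H each → 6
  5 × C (aromatic): 1 H each → 5
  3 × C: 2 H each → 6
  3 × C: no H
  3 × O: no H
  1 × C: 3 H
  1 × C (aromatic): no H
  1 × Cl: no H
  1 × N: 2 H
  Total hydrogens = 22.
Molecular formula: C19H22ClNO3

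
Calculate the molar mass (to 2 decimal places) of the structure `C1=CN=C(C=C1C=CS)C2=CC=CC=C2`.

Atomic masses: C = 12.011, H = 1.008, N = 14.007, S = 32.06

213.30

Molecular formula: C13H11NS.
M = 13×12.011 + 11×1.008 + 1×14.007 + 1×32.06 = 213.30 g/mol.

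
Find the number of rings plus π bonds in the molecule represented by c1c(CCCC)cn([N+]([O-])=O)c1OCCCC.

Molecular formula from the SMILES: C12H20N2O3.
DoU = (2C + 2 + N − H − X)/2 = (2·12 + 2 + 2 − 20 − 0)/2 = 8/2 = 4.
(Structurally: 1 ring(s) + 3 π bond(s) = 4.)

4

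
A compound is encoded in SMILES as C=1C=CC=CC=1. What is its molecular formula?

Heavy atoms from the SMILES: 6 C.
Implicit hydrogens by atom environment:
  6 × C (aromatic): 1 H each → 6
  Total hydrogens = 6.
Molecular formula: C6H6

C6H6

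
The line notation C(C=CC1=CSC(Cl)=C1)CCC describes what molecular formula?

Heavy atoms from the SMILES: 10 C, 1 Cl, 1 S.
Implicit hydrogens by atom environment:
  3 × C: 2 H each → 6
  2 × C (aromatic): 1 H each → 2
  2 × C: 1 H each → 2
  2 × C (aromatic): no H
  1 × C: 3 H
  1 × Cl: no H
  1 × S (aromatic): no H
  Total hydrogens = 13.
Molecular formula: C10H13ClS

C10H13ClS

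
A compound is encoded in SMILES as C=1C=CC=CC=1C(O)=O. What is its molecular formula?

Heavy atoms from the SMILES: 7 C, 2 O.
Implicit hydrogens by atom environment:
  5 × C (aromatic): 1 H each → 5
  1 × C (aromatic): no H
  1 × C: no H
  1 × O: 1 H
  1 × O: no H
  Total hydrogens = 6.
Molecular formula: C7H6O2

C7H6O2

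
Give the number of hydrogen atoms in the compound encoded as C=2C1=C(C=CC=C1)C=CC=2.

8

Hydrogens are implicit in SMILES; fill each atom to its normal valence:
  8 × C (aromatic): 1 H each → 8
  2 × C (aromatic): no H
  Total hydrogens = 8.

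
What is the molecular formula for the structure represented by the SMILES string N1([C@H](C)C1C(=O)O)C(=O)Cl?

Heavy atoms from the SMILES: 5 C, 1 Cl, 1 N, 3 O.
Implicit hydrogens by atom environment:
  2 × C: 1 H each → 2
  2 × C: no H
  2 × O: no H
  1 × C: 3 H
  1 × Cl: no H
  1 × N: no H
  1 × O: 1 H
  Total hydrogens = 6.
Molecular formula: C5H6ClNO3

C5H6ClNO3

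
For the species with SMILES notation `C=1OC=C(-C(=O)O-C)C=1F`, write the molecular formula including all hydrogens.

C6H5FO3

Heavy atoms from the SMILES: 6 C, 1 F, 3 O.
Implicit hydrogens by atom environment:
  2 × C (aromatic): 1 H each → 2
  2 × C (aromatic): no H
  2 × O: no H
  1 × C: 3 H
  1 × C: no H
  1 × F: no H
  1 × O (aromatic): no H
  Total hydrogens = 5.
Molecular formula: C6H5FO3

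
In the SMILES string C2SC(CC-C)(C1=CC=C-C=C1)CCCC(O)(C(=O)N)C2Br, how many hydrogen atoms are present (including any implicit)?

Hydrogens are implicit in SMILES; fill each atom to its normal valence:
  6 × C: 2 H each → 12
  5 × C (aromatic): 1 H each → 5
  3 × C: no H
  1 × Br: no H
  1 × C: 3 H
  1 × C: 1 H
  1 × C (aromatic): no H
  1 × N: 2 H
  1 × O: 1 H
  1 × O: no H
  1 × S: no H
  Total hydrogens = 24.

24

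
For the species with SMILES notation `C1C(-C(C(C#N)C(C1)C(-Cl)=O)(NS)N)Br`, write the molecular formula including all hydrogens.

C8H11BrClN3OS

Heavy atoms from the SMILES: 1 Br, 8 C, 1 Cl, 3 N, 1 O, 1 S.
Implicit hydrogens by atom environment:
  3 × C: 1 H each → 3
  3 × C: no H
  2 × C: 2 H each → 4
  1 × Br: no H
  1 × Cl: no H
  1 × N: 2 H
  1 × N: 1 H
  1 × N: no H
  1 × O: no H
  1 × S: 1 H
  Total hydrogens = 11.
Molecular formula: C8H11BrClN3OS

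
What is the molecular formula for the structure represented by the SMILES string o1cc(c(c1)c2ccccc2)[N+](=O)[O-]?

C10H7NO3

Heavy atoms from the SMILES: 10 C, 1 N, 3 O.
Implicit hydrogens by atom environment:
  7 × C (aromatic): 1 H each → 7
  3 × C (aromatic): no H
  1 × N (charge +1): no H
  1 × O (aromatic): no H
  1 × O: no H
  1 × O (charge -1): no H
  Total hydrogens = 7.
Molecular formula: C10H7NO3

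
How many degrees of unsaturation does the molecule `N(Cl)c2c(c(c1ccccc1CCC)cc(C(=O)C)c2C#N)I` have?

11

Molecular formula from the SMILES: C18H16ClIN2O.
DoU = (2C + 2 + N − H − X)/2 = (2·18 + 2 + 2 − 16 − 2)/2 = 22/2 = 11.
(Structurally: 2 ring(s) + 9 π bond(s) = 11.)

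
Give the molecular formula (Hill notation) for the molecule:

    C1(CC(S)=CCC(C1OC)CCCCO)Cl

C12H21ClO2S

Heavy atoms from the SMILES: 12 C, 1 Cl, 2 O, 1 S.
Implicit hydrogens by atom environment:
  6 × C: 2 H each → 12
  4 × C: 1 H each → 4
  1 × C: 3 H
  1 × C: no H
  1 × Cl: no H
  1 × O: 1 H
  1 × O: no H
  1 × S: 1 H
  Total hydrogens = 21.
Molecular formula: C12H21ClO2S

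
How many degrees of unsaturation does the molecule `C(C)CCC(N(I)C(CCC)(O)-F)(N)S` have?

0

Molecular formula from the SMILES: C9H20FIN2OS.
DoU = (2C + 2 + N − H − X)/2 = (2·9 + 2 + 2 − 20 − 2)/2 = 0/2 = 0.
(Structurally: 0 ring(s) + 0 π bond(s) = 0.)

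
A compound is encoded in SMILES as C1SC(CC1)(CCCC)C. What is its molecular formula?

C9H18S

Heavy atoms from the SMILES: 9 C, 1 S.
Implicit hydrogens by atom environment:
  6 × C: 2 H each → 12
  2 × C: 3 H each → 6
  1 × C: no H
  1 × S: no H
  Total hydrogens = 18.
Molecular formula: C9H18S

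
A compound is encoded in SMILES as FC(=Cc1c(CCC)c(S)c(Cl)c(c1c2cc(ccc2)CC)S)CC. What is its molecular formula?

C21H24ClFS2

Heavy atoms from the SMILES: 21 C, 1 Cl, 1 F, 2 S.
Implicit hydrogens by atom environment:
  8 × C (aromatic): no H
  4 × C: 2 H each → 8
  4 × C (aromatic): 1 H each → 4
  3 × C: 3 H each → 9
  2 × S: 1 H each → 2
  1 × C: 1 H
  1 × C: no H
  1 × Cl: no H
  1 × F: no H
  Total hydrogens = 24.
Molecular formula: C21H24ClFS2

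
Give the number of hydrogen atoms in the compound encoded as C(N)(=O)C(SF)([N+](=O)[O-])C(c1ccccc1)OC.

Hydrogens are implicit in SMILES; fill each atom to its normal valence:
  5 × C (aromatic): 1 H each → 5
  3 × O: no H
  2 × C: no H
  1 × C: 3 H
  1 × C: 1 H
  1 × C (aromatic): no H
  1 × F: no H
  1 × N: 2 H
  1 × N (charge +1): no H
  1 × O (charge -1): no H
  1 × S: no H
  Total hydrogens = 11.

11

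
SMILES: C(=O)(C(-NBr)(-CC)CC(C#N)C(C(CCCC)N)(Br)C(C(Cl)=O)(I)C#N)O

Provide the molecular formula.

Heavy atoms from the SMILES: 2 Br, 16 C, 1 Cl, 1 I, 4 N, 3 O.
Implicit hydrogens by atom environment:
  7 × C: no H
  5 × C: 2 H each → 10
  2 × Br: no H
  2 × C: 3 H each → 6
  2 × C: 1 H each → 2
  2 × N: no H
  2 × O: no H
  1 × Cl: no H
  1 × I: no H
  1 × N: 2 H
  1 × N: 1 H
  1 × O: 1 H
  Total hydrogens = 22.
Molecular formula: C16H22Br2ClIN4O3

C16H22Br2ClIN4O3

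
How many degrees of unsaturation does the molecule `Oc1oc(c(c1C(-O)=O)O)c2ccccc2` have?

8

Molecular formula from the SMILES: C11H8O5.
DoU = (2C + 2 + N − H − X)/2 = (2·11 + 2 + 0 − 8 − 0)/2 = 16/2 = 8.
(Structurally: 2 ring(s) + 6 π bond(s) = 8.)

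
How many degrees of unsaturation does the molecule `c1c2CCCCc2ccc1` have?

Molecular formula from the SMILES: C10H12.
DoU = (2C + 2 + N − H − X)/2 = (2·10 + 2 + 0 − 12 − 0)/2 = 10/2 = 5.
(Structurally: 2 ring(s) + 3 π bond(s) = 5.)

5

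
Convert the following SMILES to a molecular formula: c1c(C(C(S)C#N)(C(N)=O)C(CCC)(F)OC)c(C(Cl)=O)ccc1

Heavy atoms from the SMILES: 16 C, 1 Cl, 1 F, 2 N, 3 O, 1 S.
Implicit hydrogens by atom environment:
  5 × C: no H
  4 × C (aromatic): 1 H each → 4
  3 × O: no H
  2 × C: 3 H each → 6
  2 × C: 2 H each → 4
  2 × C (aromatic): no H
  1 × C: 1 H
  1 × Cl: no H
  1 × F: no H
  1 × N: 2 H
  1 × N: no H
  1 × S: 1 H
  Total hydrogens = 18.
Molecular formula: C16H18ClFN2O3S

C16H18ClFN2O3S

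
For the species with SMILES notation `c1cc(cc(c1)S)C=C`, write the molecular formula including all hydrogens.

C8H8S

Heavy atoms from the SMILES: 8 C, 1 S.
Implicit hydrogens by atom environment:
  4 × C (aromatic): 1 H each → 4
  2 × C (aromatic): no H
  1 × C: 2 H
  1 × C: 1 H
  1 × S: 1 H
  Total hydrogens = 8.
Molecular formula: C8H8S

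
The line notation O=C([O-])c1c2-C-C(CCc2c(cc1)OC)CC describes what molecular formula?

Heavy atoms from the SMILES: 14 C, 3 O.
Implicit hydrogens by atom environment:
  4 × C: 2 H each → 8
  4 × C (aromatic): no H
  2 × C: 3 H each → 6
  2 × C (aromatic): 1 H each → 2
  2 × O: no H
  1 × C: 1 H
  1 × C: no H
  1 × O (charge -1): no H
  Total hydrogens = 17.
Net charge -1.
Molecular formula: C14H17O3-

C14H17O3-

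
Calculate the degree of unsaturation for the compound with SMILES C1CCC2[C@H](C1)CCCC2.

2

Molecular formula from the SMILES: C10H18.
DoU = (2C + 2 + N − H − X)/2 = (2·10 + 2 + 0 − 18 − 0)/2 = 4/2 = 2.
(Structurally: 2 ring(s) + 0 π bond(s) = 2.)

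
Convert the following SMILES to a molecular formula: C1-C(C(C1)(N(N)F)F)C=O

C5H8F2N2O

Heavy atoms from the SMILES: 5 C, 2 F, 2 N, 1 O.
Implicit hydrogens by atom environment:
  2 × C: 2 H each → 4
  2 × C: 1 H each → 2
  2 × F: no H
  1 × C: no H
  1 × N: 2 H
  1 × N: no H
  1 × O: no H
  Total hydrogens = 8.
Molecular formula: C5H8F2N2O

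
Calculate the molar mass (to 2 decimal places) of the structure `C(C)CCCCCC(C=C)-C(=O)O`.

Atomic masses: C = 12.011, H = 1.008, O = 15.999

Molecular formula: C11H20O2.
M = 11×12.011 + 20×1.008 + 2×15.999 = 184.28 g/mol.

184.28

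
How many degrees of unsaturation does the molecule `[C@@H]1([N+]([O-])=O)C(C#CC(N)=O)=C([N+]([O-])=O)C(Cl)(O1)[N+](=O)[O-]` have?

Molecular formula from the SMILES: C7H3ClN4O8.
DoU = (2C + 2 + N − H − X)/2 = (2·7 + 2 + 4 − 3 − 1)/2 = 16/2 = 8.
(Structurally: 1 ring(s) + 7 π bond(s) = 8.)

8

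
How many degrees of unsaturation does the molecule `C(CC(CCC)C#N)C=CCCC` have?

Molecular formula from the SMILES: C12H21N.
DoU = (2C + 2 + N − H − X)/2 = (2·12 + 2 + 1 − 21 − 0)/2 = 6/2 = 3.
(Structurally: 0 ring(s) + 3 π bond(s) = 3.)

3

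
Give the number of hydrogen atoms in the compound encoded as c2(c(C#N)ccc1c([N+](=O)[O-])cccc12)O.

6

Hydrogens are implicit in SMILES; fill each atom to its normal valence:
  5 × C (aromatic): 1 H each → 5
  5 × C (aromatic): no H
  1 × C: no H
  1 × N (charge +1): no H
  1 × N: no H
  1 × O: 1 H
  1 × O: no H
  1 × O (charge -1): no H
  Total hydrogens = 6.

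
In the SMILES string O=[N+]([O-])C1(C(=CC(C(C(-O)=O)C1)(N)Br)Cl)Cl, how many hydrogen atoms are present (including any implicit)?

7

Hydrogens are implicit in SMILES; fill each atom to its normal valence:
  4 × C: no H
  2 × C: 1 H each → 2
  2 × Cl: no H
  2 × O: no H
  1 × Br: no H
  1 × C: 2 H
  1 × N: 2 H
  1 × N (charge +1): no H
  1 × O: 1 H
  1 × O (charge -1): no H
  Total hydrogens = 7.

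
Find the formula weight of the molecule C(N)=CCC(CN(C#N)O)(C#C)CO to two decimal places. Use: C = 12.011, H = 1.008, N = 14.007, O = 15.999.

Molecular formula: C9H13N3O2.
M = 9×12.011 + 13×1.008 + 3×14.007 + 2×15.999 = 195.22 g/mol.

195.22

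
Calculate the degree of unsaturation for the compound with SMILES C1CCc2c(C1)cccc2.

5

Molecular formula from the SMILES: C10H12.
DoU = (2C + 2 + N − H − X)/2 = (2·10 + 2 + 0 − 12 − 0)/2 = 10/2 = 5.
(Structurally: 2 ring(s) + 3 π bond(s) = 5.)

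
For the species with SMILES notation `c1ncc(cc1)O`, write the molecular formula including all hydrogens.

C5H5NO

Heavy atoms from the SMILES: 5 C, 1 N, 1 O.
Implicit hydrogens by atom environment:
  4 × C (aromatic): 1 H each → 4
  1 × C (aromatic): no H
  1 × N (aromatic): no H
  1 × O: 1 H
  Total hydrogens = 5.
Molecular formula: C5H5NO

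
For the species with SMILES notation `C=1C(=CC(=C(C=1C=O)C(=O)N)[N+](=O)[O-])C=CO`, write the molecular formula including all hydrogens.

Heavy atoms from the SMILES: 10 C, 2 N, 5 O.
Implicit hydrogens by atom environment:
  4 × C (aromatic): no H
  3 × C: 1 H each → 3
  3 × O: no H
  2 × C (aromatic): 1 H each → 2
  1 × C: no H
  1 × N: 2 H
  1 × N (charge +1): no H
  1 × O: 1 H
  1 × O (charge -1): no H
  Total hydrogens = 8.
Molecular formula: C10H8N2O5

C10H8N2O5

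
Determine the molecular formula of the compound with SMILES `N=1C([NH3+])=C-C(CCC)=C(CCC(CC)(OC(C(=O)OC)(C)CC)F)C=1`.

Heavy atoms from the SMILES: 19 C, 1 F, 2 N, 3 O.
Implicit hydrogens by atom environment:
  6 × C: 2 H each → 12
  5 × C: 3 H each → 15
  3 × C (aromatic): no H
  3 × C: no H
  3 × O: no H
  2 × C (aromatic): 1 H each → 2
  1 × F: no H
  1 × N (charge +1): 3 H
  1 × N (aromatic): no H
  Total hydrogens = 32.
Net charge +1.
Molecular formula: C19H32FN2O3+

C19H32FN2O3+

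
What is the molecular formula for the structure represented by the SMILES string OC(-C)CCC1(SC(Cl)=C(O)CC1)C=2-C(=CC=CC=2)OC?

C16H21ClO3S

Heavy atoms from the SMILES: 16 C, 1 Cl, 3 O, 1 S.
Implicit hydrogens by atom environment:
  4 × C: 2 H each → 8
  4 × C (aromatic): 1 H each → 4
  3 × C: no H
  2 × C: 3 H each → 6
  2 × C (aromatic): no H
  2 × O: 1 H each → 2
  1 × C: 1 H
  1 × Cl: no H
  1 × O: no H
  1 × S: no H
  Total hydrogens = 21.
Molecular formula: C16H21ClO3S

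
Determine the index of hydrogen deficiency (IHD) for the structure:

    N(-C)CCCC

0

Molecular formula from the SMILES: C5H13N.
DoU = (2C + 2 + N − H − X)/2 = (2·5 + 2 + 1 − 13 − 0)/2 = 0/2 = 0.
(Structurally: 0 ring(s) + 0 π bond(s) = 0.)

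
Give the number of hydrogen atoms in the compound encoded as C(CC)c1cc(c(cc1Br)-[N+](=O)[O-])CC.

Hydrogens are implicit in SMILES; fill each atom to its normal valence:
  4 × C (aromatic): no H
  3 × C: 2 H each → 6
  2 × C: 3 H each → 6
  2 × C (aromatic): 1 H each → 2
  1 × Br: no H
  1 × N (charge +1): no H
  1 × O: no H
  1 × O (charge -1): no H
  Total hydrogens = 14.

14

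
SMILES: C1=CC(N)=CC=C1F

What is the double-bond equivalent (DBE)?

Molecular formula from the SMILES: C6H6FN.
DoU = (2C + 2 + N − H − X)/2 = (2·6 + 2 + 1 − 6 − 1)/2 = 8/2 = 4.
(Structurally: 1 ring(s) + 3 π bond(s) = 4.)

4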